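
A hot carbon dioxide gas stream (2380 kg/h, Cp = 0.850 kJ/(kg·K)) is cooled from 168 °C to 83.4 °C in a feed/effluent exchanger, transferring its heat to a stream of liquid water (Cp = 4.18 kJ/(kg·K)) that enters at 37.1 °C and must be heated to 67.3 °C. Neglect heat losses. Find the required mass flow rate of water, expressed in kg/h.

ṁ_c = 1360 kg/h

Heat released by hot stream: Q = 2380 × 0.850 × (168 − 83.4) = 171150 kJ/h
Energy balance on cold side (adiabatic exchanger): Q = ṁ_c·Cp_c·(T_c,out − T_c,in)
ṁ_c = 171150 / [4.18 × (67.3 − 37.1)] = 1355.8 kg/h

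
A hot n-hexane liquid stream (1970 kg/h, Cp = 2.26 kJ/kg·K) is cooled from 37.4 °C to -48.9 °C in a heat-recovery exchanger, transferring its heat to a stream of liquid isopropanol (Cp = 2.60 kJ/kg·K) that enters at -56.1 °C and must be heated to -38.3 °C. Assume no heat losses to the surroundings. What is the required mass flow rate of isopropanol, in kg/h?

Heat released by hot stream: Q = 1970 × 2.26 × (37.4 − -48.9) = 384220 kJ/h
Energy balance on cold side (adiabatic exchanger): Q = ṁ_c·Cp_c·(T_c,out − T_c,in)
ṁ_c = 384220 / [2.60 × (-38.3 − -56.1)] = 8302.2 kg/h

ṁ_c = 8300 kg/h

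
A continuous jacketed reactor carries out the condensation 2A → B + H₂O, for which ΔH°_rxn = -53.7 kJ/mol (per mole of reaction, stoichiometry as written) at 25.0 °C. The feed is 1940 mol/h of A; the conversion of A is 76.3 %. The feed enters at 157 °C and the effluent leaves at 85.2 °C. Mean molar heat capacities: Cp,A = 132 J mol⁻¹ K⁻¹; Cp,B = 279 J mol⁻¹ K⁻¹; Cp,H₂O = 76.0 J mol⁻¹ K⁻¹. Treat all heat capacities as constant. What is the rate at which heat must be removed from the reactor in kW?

Q_out = 15.0 kW

Extent of reaction ξ = 0.763 × 1940 / 2 = 740.11 mol/h
Reaction term: ξ·ΔH°_rxn = 740.11 × -53.7 = -39744 kJ/h
Sensible, feed 157→25 °C: -33803 kJ/h
Outlet flows (mol/h): A 459.78, B 740.11, H₂O 740.11
Sensible, products 25→85.2 °C: 19470 kJ/h
Q = ΔH = -54076 kJ/h = -15.021 kW
Heat removed = 15.021 kW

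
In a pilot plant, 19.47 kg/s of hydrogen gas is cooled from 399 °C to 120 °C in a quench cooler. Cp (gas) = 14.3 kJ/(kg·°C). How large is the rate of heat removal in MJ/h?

Q = ṁ·Cp·ΔT = 19.47 × 14.3 × (120 − 399) = -77679 kJ/s
Cooling duty = 279650 MJ/h

Q_c = 280000 MJ/h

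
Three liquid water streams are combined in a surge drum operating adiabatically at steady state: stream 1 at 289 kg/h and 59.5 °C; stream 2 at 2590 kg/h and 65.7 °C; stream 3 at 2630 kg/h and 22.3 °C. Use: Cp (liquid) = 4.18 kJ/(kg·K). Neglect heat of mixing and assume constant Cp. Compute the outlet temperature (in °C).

T_out = 44.7 °C

No heat crosses the boundary, so H_out = H_in.
T_out = Σ ṁᵢCp,ᵢTᵢ / Σ ṁᵢCp,ᵢ
      = 1.0283e+06 / 23028 = 44.656 °C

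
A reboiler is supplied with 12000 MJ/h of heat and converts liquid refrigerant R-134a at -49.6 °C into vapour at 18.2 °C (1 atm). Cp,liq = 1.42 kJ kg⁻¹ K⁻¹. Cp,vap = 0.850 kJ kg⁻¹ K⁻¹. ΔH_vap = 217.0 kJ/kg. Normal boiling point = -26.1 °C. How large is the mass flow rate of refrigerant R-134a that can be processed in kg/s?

ṁ = 11.6 kg/s

Δh = 1.42×(-26.1−-49.6) + 217.0 + 0.850×(18.2−-26.1) = 288.02 kJ/kg
Q = 12000 MJ/h = 3333.3 kJ/s = 3333.3 kJ/s
ṁ = Q/Δh = 3333.3 / 288.02 = 11.573 kg/s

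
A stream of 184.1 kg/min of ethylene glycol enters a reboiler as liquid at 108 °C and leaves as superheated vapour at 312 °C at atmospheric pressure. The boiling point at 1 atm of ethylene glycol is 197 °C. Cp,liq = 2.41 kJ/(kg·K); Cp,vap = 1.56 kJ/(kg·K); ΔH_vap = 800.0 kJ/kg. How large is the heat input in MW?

liquid 108→197 °C: 214.49 kJ/kg
vaporisation at 197 °C: 800 kJ/kg
vapour 197→312 °C: 179.4 kJ/kg
Δh = 214.49 + 800 + 179.4 = 1193.9 kJ/kg
Q = ṁ·Δh = 184.1 kg/min × 1193.9 kJ/kg = 219800 kJ/min
|Q| = 3663.3 kW = 3.6633 MW

Q = 3.66 MW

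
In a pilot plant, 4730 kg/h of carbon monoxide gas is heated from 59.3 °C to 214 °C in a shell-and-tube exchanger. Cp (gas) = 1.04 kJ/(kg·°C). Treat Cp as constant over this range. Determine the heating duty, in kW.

Q = 211 kW

Q = ṁ·Cp·ΔT = 4730 × 1.04 × (214 − 59.3) = 761000 kJ/h
Converting: 761000 / 3600 s = 211.39 kW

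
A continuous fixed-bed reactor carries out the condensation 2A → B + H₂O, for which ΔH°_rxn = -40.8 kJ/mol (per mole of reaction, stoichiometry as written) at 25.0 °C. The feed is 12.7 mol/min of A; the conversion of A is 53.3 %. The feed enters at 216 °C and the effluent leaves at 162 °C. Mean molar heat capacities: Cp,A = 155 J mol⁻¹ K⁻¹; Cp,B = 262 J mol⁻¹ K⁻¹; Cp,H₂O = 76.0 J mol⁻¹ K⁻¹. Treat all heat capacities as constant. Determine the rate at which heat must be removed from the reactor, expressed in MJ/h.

Extent of reaction ξ = 0.533 × 12.7 / 2 = 3.3845 mol/min
Reaction term: ξ·ΔH°_rxn = 3.3845 × -40.8 = -138.09 kJ/min
Sensible, feed 216→25 °C: -375.98 kJ/min
Outlet flows (mol/min): A 5.9309, B 3.3845, H₂O 3.3845
Sensible, products 25→162 °C: 282.67 kJ/min
Q = ΔH = -231.41 kJ/min = -3.8568 kW
Heat removed = 13.884 MJ/h

Q_out = 13.9 MJ/h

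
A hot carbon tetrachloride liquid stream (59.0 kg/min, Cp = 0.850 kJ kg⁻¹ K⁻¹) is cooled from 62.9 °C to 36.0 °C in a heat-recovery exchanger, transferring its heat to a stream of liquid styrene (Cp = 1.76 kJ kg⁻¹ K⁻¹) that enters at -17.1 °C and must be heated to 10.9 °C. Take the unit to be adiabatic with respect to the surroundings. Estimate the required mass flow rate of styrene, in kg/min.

ṁ_c = 27.4 kg/min

Heat released by hot stream: Q = 59.0 × 0.850 × (62.9 − 36.0) = 1349 kJ/min
Energy balance on cold side (adiabatic exchanger): Q = ṁ_c·Cp_c·(T_c,out − T_c,in)
ṁ_c = 1349 / [1.76 × (10.9 − -17.1)] = 27.375 kg/min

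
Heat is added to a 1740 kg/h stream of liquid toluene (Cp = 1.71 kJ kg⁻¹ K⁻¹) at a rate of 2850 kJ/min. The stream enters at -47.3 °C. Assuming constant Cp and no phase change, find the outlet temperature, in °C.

T_out = 10.2 °C

Q = 2850 kJ/min = 171000 kJ/h
ΔT = Q/(ṁ·Cp) = 171000/(1740×1.71) = 57.471 K
T_out = -47.3 + 57.471 = 10.171 °C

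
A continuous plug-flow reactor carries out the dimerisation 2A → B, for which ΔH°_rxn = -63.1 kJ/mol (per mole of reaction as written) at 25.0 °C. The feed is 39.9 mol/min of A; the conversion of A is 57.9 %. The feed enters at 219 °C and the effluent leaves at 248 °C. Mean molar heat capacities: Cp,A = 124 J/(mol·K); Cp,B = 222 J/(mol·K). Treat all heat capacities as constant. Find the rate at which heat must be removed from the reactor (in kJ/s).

Extent of reaction ξ = 0.579 × 39.9 / 2 = 11.551 mol/min
Reaction term: ξ·ΔH°_rxn = 11.551 × -63.1 = -728.87 kJ/min
Sensible, feed 219→25 °C: -959.83 kJ/min
Outlet flows (mol/min): A 16.798, B 11.551
Sensible, products 25→248 °C: 1036.3 kJ/min
Q = ΔH = -652.36 kJ/min = -10.873 kW
Heat removed = 10.873 kJ/s

Q_out = 10.9 kJ/s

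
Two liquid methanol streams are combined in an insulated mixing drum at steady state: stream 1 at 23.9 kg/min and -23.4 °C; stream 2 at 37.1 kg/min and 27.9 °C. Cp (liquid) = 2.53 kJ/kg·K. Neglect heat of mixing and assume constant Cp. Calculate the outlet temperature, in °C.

Energy balance with Q = 0: Σ ṁᵢCp,ᵢ(T_out − Tᵢ) = 0
Σ ṁᵢCp,ᵢTᵢ = 23.9×2.53×-23.4 + 37.1×2.53×27.9 = 1203.8
Σ ṁᵢCp,ᵢ = 23.9×2.53 + 37.1×2.53 = 154.33
T_out = 1203.8 / 154.33 = 7.8005 °C

T_out = 7.80 °C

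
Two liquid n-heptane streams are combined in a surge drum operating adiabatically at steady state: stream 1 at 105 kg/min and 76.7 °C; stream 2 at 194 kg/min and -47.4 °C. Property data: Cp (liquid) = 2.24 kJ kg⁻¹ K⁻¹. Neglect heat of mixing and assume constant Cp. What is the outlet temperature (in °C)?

T_out = -3.82 °C

Adiabatic, steady state ⇒ Σ ṁᵢCp,ᵢ(T_out − Tᵢ) = 0
Σ ṁᵢCp,ᵢTᵢ = 105×2.24×76.7 + 194×2.24×-47.4 = -2558.3
Σ ṁᵢCp,ᵢ = 105×2.24 + 194×2.24 = 669.76
T_out = -2558.3 / 669.76 = -3.8197 °C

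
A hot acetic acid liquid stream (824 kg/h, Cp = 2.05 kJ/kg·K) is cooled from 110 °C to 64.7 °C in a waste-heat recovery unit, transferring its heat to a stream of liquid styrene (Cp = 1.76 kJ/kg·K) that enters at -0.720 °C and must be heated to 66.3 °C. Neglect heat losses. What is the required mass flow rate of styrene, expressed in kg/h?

ṁ_c = 649 kg/h

Heat released by hot stream: Q = 824 × 2.05 × (110 − 64.7) = 76521 kJ/h
Energy balance on cold side (adiabatic exchanger): Q = ṁ_c·Cp_c·(T_c,out − T_c,in)
ṁ_c = 76521 / [1.76 × (66.3 − -0.720)] = 648.73 kg/h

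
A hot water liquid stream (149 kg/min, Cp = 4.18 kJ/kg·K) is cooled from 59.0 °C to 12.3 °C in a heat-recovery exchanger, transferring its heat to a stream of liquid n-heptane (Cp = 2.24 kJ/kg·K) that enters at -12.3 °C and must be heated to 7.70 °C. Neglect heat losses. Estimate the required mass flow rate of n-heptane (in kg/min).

ṁ_c = 649 kg/min

Heat released by hot stream: Q = 149 × 4.18 × (59.0 − 12.3) = 29086 kJ/min
Energy balance on cold side (adiabatic exchanger): Q = ṁ_c·Cp_c·(T_c,out − T_c,in)
ṁ_c = 29086 / [2.24 × (7.70 − -12.3)] = 649.23 kg/min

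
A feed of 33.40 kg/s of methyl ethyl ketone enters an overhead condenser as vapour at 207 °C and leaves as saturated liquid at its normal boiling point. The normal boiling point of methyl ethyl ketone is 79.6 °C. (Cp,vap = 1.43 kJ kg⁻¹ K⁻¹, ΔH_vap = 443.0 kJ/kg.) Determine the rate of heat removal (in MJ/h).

vapour 207→79.6 °C: -182.18 kJ/kg
condensation at 79.6 °C: -443 kJ/kg
Δh = -182.18 + -443 = -625.18 kJ/kg
Q = ṁ·Δh = 33.40 kg/s × -625.18 kJ/kg = -20881 kJ/s
|Q| = 20881 kW = 75172 MJ/h

Q_c = 75200 MJ/h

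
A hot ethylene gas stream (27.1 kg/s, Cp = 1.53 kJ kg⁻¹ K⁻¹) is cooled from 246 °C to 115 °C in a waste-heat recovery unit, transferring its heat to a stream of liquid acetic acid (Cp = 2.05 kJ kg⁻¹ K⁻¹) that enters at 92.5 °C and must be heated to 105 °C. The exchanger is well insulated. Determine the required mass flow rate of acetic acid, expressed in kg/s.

Heat released by hot stream: Q = 27.1 × 1.53 × (246 − 115) = 5431.7 kJ/s
Energy balance on cold side (adiabatic exchanger): Q = ṁ_c·Cp_c·(T_c,out − T_c,in)
ṁ_c = 5431.7 / [2.05 × (105 − 92.5)] = 211.97 kg/s

ṁ_c = 212 kg/s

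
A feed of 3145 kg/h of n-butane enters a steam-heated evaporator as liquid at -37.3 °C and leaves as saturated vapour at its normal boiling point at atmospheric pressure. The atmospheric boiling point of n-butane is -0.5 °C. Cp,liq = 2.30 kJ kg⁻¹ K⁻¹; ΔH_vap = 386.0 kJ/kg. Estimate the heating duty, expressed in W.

Q = 411000 W

liquid -37.3→-0.5 °C: 84.64 kJ/kg
vaporisation at -0.5 °C: 386 kJ/kg
Δh = 84.64 + 386 = 470.64 kJ/kg
Q = ṁ·Δh = 3145 kg/h × 470.64 kJ/kg = 1.4802e+06 kJ/h
|Q| = 411.16 kW = 411160 W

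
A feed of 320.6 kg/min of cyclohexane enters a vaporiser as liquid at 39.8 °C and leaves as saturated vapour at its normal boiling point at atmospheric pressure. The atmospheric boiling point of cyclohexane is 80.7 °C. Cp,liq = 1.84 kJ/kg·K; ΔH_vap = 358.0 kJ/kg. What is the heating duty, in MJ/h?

liquid 39.8→80.7 °C: 75.256 kJ/kg
vaporisation at 80.7 °C: 358 kJ/kg
Δh = 75.256 + 358 = 433.26 kJ/kg
Q = ṁ·Δh = 320.6 kg/min × 433.26 kJ/kg = 138900 kJ/min
|Q| = 2315 kW = 8334.1 MJ/h

Q = 8330 MJ/h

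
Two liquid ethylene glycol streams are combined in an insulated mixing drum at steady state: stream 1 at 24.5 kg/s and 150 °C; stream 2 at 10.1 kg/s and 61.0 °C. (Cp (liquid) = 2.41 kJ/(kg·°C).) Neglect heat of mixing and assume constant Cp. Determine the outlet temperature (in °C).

T_out = 124 °C

Energy balance with Q = 0: Σ ṁᵢCp,ᵢ(T_out − Tᵢ) = 0
Σ ṁᵢCp,ᵢTᵢ = 24.5×2.41×150 + 10.1×2.41×61.0 = 10342
Σ ṁᵢCp,ᵢ = 24.5×2.41 + 10.1×2.41 = 83.386
T_out = 10342 / 83.386 = 124.02 °C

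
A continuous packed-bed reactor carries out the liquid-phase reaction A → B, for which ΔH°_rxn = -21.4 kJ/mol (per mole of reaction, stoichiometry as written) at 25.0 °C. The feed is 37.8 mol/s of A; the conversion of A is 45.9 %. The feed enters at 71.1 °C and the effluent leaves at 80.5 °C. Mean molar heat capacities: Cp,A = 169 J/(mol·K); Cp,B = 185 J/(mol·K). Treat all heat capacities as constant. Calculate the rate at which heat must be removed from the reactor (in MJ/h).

Extent of reaction ξ = 0.459 × 37.8 = 17.35 mol/s
Reaction term: ξ·ΔH°_rxn = 17.35 × -21.4 = -371.29 kJ/s
Sensible, feed 71.1→25 °C: -294.5 kJ/s
Outlet flows (mol/s): A 20.45, B 17.35
Sensible, products 25→80.5 °C: 369.95 kJ/s
Q = ΔH = -295.84 kJ/s = -295.84 kW
Heat removed = 1065 MJ/h

Q_out = 1070 MJ/h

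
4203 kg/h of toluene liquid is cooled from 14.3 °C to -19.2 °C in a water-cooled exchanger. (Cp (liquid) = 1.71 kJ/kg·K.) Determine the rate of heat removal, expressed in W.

Q_c = 66900 W

Q = ṁ·Cp·ΔT = 4203 × 1.71 × (-19.2 − 14.3) = -240770 kJ/h
Converting: 240770 / 3600 s = 66.88 kW
Cooling duty = 66880 W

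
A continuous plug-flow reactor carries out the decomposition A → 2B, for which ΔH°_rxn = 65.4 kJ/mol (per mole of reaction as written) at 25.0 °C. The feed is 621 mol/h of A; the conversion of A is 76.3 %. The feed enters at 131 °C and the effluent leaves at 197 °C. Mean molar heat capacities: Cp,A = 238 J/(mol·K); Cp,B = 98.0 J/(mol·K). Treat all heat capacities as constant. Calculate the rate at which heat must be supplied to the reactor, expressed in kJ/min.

Extent of reaction ξ = 0.763 × 621 = 473.82 mol/h
Reaction term: ξ·ΔH°_rxn = 473.82 × 65.4 = 30988 kJ/h
Sensible, feed 131→25 °C: -15667 kJ/h
Outlet flows (mol/h): A 147.18, B 947.65
Sensible, products 25→197 °C: 21998 kJ/h
Q = ΔH = 37320 kJ/h = 10.367 kW
Heat supplied = 622 kJ/min

Q_in = 622 kJ/min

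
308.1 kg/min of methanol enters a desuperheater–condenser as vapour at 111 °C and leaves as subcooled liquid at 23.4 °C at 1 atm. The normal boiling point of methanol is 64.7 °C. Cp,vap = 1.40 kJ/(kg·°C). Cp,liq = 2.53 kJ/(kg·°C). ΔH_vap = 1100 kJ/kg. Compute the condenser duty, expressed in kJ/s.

Q_c = 6520 kJ/s

vapour 111→64.7 °C: -64.82 kJ/kg
condensation at 64.7 °C: -1100 kJ/kg
liquid 64.7→23.4 °C: -104.49 kJ/kg
Δh = -64.82 + -1100 + -104.49 = -1269.3 kJ/kg
Q = ṁ·Δh = 308.1 kg/min × -1269.3 kJ/kg = -391070 kJ/min
|Q| = 6517.9 kW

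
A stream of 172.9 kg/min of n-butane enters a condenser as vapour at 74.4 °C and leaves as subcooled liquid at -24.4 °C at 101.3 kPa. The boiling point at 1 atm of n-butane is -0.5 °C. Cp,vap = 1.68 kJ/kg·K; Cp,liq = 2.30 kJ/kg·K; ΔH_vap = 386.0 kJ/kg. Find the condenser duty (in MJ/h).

Q_c = 5880 MJ/h

vapour 74.4→-0.5 °C: -125.83 kJ/kg
condensation at -0.5 °C: -386 kJ/kg
liquid -0.5→-24.4 °C: -54.97 kJ/kg
Δh = -125.83 + -386 + -54.97 = -566.8 kJ/kg
Q = ṁ·Δh = 172.9 kg/min × -566.8 kJ/kg = -98000 kJ/min
|Q| = 1633.3 kW = 5880 MJ/h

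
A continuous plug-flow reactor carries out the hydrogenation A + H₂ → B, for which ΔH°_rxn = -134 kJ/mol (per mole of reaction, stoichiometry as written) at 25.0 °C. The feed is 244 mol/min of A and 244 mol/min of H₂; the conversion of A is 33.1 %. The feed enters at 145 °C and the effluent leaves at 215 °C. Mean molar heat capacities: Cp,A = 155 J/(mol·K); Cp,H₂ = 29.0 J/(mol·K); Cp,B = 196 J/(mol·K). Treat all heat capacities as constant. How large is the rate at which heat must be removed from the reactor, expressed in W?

Extent of reaction ξ = 0.331 × 244 = 80.764 mol/min
Reaction term: ξ·ΔH°_rxn = 80.764 × -134 = -10822 kJ/min
Sensible, feed 145→25 °C: -5387.5 kJ/min
Outlet flows (mol/min): A 163.24, H₂ 163.24, B 80.764
Sensible, products 25→215 °C: 8714.4 kJ/min
Q = ΔH = -7495.5 kJ/min = -124.93 kW
Heat removed = 124930 W

Q_out = 125000 W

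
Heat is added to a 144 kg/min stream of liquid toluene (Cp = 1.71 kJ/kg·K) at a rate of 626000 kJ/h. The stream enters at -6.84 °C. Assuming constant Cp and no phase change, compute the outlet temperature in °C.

Q = 626000 kJ/h = 10433 kJ/min
ΔT = Q/(ṁ·Cp) = 10433/(144×1.71) = 42.371 K
T_out = -6.84 + 42.371 = 35.531 °C

T_out = 35.5 °C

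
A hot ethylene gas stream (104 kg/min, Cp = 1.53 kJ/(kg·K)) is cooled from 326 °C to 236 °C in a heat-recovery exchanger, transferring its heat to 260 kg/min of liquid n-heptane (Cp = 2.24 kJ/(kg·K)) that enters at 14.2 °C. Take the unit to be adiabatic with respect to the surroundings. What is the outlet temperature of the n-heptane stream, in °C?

T_c,out = 38.8 °C

Heat released by hot stream: Q = 104 × 1.53 × (326 − 236) = 14321 kJ/min
Energy balance on cold side (adiabatic exchanger): Q = ṁ_c·Cp_c·(T_c,out − T_c,in)
T_c,out = 14.2 + 14321/(260 × 2.24) = 38.789 °C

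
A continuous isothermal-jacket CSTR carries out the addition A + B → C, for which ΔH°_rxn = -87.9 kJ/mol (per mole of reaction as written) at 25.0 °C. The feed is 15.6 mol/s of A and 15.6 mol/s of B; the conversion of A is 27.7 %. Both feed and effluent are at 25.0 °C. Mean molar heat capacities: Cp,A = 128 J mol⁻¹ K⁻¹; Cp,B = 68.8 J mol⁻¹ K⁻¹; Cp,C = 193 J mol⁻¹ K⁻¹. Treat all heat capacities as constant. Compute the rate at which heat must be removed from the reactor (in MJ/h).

Q_out = 1370 MJ/h

Extent of reaction ξ = 0.277 × 15.6 = 4.3212 mol/s
Reaction term: ξ·ΔH°_rxn = 4.3212 × -87.9 = -379.83 kJ/s
Q = ΔH = -379.83 kJ/s = -379.83 kW
Heat removed = 1367.4 MJ/h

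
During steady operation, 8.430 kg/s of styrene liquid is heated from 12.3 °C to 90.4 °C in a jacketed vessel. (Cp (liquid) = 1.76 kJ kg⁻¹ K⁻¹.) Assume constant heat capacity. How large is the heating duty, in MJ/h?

Q = ṁ·Cp·ΔT = 8.430 × 1.76 × (90.4 − 12.3) = 1158.8 kJ/s
Heating duty = 4171.5 MJ/h

Q = 4170 MJ/h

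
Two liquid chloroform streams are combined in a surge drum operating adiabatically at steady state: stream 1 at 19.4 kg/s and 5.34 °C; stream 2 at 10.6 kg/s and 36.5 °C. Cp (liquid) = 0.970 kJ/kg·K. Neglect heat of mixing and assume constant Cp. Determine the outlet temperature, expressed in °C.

No heat crosses the boundary, so H_out = H_in.
T_out = Σ ṁᵢCp,ᵢTᵢ / Σ ṁᵢCp,ᵢ
      = 475.78 / 29.1 = 16.35 °C

T_out = 16.3 °C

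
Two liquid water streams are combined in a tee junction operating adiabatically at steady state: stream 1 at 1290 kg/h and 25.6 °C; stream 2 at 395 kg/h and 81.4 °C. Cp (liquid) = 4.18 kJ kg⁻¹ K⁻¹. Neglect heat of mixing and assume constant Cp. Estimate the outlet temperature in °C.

T_out = 38.7 °C

Adiabatic, steady state ⇒ Σ ṁᵢCp,ᵢ(T_out − Tᵢ) = 0
Σ ṁᵢCp,ᵢTᵢ = 1290×4.18×25.6 + 395×4.18×81.4 = 272440
Σ ṁᵢCp,ᵢ = 1290×4.18 + 395×4.18 = 7043.3
T_out = 272440 / 7043.3 = 38.681 °C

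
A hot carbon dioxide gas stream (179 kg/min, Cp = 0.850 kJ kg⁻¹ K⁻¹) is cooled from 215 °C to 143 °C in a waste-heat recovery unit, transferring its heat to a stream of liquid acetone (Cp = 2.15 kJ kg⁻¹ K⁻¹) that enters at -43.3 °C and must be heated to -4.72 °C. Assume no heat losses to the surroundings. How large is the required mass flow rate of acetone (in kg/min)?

ṁ_c = 132 kg/min

Heat released by hot stream: Q = 179 × 0.850 × (215 − 143) = 10955 kJ/min
Energy balance on cold side (adiabatic exchanger): Q = ṁ_c·Cp_c·(T_c,out − T_c,in)
ṁ_c = 10955 / [2.15 × (-4.72 − -43.3)] = 132.07 kg/min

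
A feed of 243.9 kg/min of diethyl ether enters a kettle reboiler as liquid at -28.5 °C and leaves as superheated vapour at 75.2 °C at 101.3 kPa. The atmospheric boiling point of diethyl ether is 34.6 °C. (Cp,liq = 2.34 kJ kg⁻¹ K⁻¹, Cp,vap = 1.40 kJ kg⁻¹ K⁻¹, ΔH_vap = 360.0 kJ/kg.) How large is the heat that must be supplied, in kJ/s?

liquid -28.5→34.6 °C: 147.65 kJ/kg
vaporisation at 34.6 °C: 360 kJ/kg
vapour 34.6→75.2 °C: 56.84 kJ/kg
Δh = 147.65 + 360 + 56.84 = 564.49 kJ/kg
Q = ṁ·Δh = 243.9 kg/min × 564.49 kJ/kg = 137680 kJ/min
|Q| = 2294.7 kW

Q = 2290 kJ/s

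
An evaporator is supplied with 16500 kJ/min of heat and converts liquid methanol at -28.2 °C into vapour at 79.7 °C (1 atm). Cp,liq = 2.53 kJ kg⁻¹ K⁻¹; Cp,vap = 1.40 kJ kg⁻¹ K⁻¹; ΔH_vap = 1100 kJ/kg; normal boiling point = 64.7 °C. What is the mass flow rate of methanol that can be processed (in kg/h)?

ṁ = 730 kg/h

Δh = 2.53×(64.7−-28.2) + 1100 + 1.40×(79.7−64.7) = 1356 kJ/kg
Q = 16500 kJ/min = 275 kJ/s = 990000 kJ/h
ṁ = Q/Δh = 990000 / 1356 = 730.07 kg/h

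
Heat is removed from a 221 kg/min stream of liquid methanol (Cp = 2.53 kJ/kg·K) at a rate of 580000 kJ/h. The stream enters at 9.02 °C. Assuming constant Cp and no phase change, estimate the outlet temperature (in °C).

T_out = -8.27 °C

Q = 580000 kJ/h = 9666.7 kJ/min
ΔT = Q/(ṁ·Cp) = 9666.7/(221×2.53) = 17.289 K
T_out = 9.02 − 17.289 = -8.2688 °C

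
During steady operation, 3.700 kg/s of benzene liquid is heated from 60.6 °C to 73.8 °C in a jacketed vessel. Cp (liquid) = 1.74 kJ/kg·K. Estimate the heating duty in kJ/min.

Q = 5100 kJ/min

Q = ṁ·Cp·ΔT = 3.700 × 1.74 × (73.8 − 60.6) = 84.982 kJ/s
Heating duty = 5098.9 kJ/min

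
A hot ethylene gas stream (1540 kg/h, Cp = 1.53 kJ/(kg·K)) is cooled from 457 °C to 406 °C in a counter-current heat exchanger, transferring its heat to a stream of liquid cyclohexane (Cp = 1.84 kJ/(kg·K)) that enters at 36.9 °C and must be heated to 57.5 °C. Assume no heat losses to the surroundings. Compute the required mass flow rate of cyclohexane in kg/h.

Heat released by hot stream: Q = 1540 × 1.53 × (457 − 406) = 120170 kJ/h
Energy balance on cold side (adiabatic exchanger): Q = ṁ_c·Cp_c·(T_c,out − T_c,in)
ṁ_c = 120170 / [1.84 × (57.5 − 36.9)] = 3170.3 kg/h

ṁ_c = 3170 kg/h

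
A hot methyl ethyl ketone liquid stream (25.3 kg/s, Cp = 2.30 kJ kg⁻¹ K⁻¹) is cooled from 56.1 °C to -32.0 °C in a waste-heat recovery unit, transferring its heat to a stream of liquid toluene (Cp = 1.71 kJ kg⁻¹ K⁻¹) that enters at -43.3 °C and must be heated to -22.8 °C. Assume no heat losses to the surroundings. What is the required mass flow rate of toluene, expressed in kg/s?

ṁ_c = 146 kg/s

Heat released by hot stream: Q = 25.3 × 2.30 × (56.1 − -32.0) = 5126.5 kJ/s
Energy balance on cold side (adiabatic exchanger): Q = ṁ_c·Cp_c·(T_c,out − T_c,in)
ṁ_c = 5126.5 / [1.71 × (-22.8 − -43.3)] = 146.24 kg/s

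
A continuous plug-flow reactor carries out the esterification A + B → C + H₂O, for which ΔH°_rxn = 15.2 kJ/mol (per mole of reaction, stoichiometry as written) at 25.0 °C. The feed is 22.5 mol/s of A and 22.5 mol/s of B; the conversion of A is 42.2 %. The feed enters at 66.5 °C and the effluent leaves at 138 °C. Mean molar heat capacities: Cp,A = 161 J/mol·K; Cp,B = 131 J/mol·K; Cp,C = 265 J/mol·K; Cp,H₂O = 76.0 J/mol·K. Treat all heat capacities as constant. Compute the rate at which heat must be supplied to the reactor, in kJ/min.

Q_in = 40000 kJ/min

Extent of reaction ξ = 0.422 × 22.5 = 9.495 mol/s
Reaction term: ξ·ΔH°_rxn = 9.495 × 15.2 = 144.32 kJ/s
Sensible, feed 66.5→25 °C: -272.65 kJ/s
Outlet flows (mol/s): A 13.005, B 13.005, C 9.495, H₂O 9.495
Sensible, products 25→138 °C: 794.98 kJ/s
Q = ΔH = 666.65 kJ/s = 666.65 kW
Heat supplied = 39999 kJ/min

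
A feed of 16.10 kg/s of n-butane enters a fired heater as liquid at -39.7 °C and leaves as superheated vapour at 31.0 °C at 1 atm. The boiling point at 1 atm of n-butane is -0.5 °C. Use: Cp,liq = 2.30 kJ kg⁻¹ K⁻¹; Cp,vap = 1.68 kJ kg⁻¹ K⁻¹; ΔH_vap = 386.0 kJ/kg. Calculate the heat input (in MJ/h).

Q = 30700 MJ/h

liquid -39.7→-0.5 °C: 90.16 kJ/kg
vaporisation at -0.5 °C: 386 kJ/kg
vapour -0.5→31.0 °C: 52.92 kJ/kg
Δh = 90.16 + 386 + 52.92 = 529.08 kJ/kg
Q = ṁ·Δh = 16.10 kg/s × 529.08 kJ/kg = 8518.2 kJ/s
|Q| = 8518.2 kW = 30665 MJ/h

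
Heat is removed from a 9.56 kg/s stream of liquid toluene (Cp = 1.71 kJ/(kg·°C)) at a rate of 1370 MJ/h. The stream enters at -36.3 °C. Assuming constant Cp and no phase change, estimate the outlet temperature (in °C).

Q = 1370 MJ/h = 380.56 kJ/s
ΔT = Q/(ṁ·Cp) = 380.56/(9.56×1.71) = 23.279 K
T_out = -36.3 − 23.279 = -59.579 °C

T_out = -59.6 °C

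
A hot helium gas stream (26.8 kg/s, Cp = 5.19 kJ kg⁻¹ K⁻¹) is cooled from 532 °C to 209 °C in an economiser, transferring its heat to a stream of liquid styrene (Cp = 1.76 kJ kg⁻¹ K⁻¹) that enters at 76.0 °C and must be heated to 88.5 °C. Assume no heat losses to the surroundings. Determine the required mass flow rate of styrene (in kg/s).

Heat released by hot stream: Q = 26.8 × 5.19 × (532 − 209) = 44927 kJ/s
Energy balance on cold side (adiabatic exchanger): Q = ṁ_c·Cp_c·(T_c,out − T_c,in)
ṁ_c = 44927 / [1.76 × (88.5 − 76.0)] = 2042.1 kg/s

ṁ_c = 2040 kg/s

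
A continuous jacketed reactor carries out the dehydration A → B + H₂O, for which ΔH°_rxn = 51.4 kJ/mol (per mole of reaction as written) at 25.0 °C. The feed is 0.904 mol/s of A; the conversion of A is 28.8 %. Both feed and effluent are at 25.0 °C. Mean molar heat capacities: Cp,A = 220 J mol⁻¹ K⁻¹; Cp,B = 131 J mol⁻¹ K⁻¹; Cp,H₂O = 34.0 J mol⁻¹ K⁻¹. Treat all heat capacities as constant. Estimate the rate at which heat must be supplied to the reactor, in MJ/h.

Q_in = 48.2 MJ/h

Extent of reaction ξ = 0.288 × 0.904 = 0.26035 mol/s
Reaction term: ξ·ΔH°_rxn = 0.26035 × 51.4 = 13.382 kJ/s
Q = ΔH = 13.382 kJ/s = 13.382 kW
Heat supplied = 48.176 MJ/h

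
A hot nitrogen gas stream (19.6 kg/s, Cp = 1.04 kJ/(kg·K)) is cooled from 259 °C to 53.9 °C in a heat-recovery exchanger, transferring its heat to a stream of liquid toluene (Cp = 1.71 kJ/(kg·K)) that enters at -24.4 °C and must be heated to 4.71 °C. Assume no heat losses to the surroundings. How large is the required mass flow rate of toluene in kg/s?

Heat released by hot stream: Q = 19.6 × 1.04 × (259 − 53.9) = 4180.8 kJ/s
Energy balance on cold side (adiabatic exchanger): Q = ṁ_c·Cp_c·(T_c,out − T_c,in)
ṁ_c = 4180.8 / [1.71 × (4.71 − -24.4)] = 83.988 kg/s

ṁ_c = 84.0 kg/s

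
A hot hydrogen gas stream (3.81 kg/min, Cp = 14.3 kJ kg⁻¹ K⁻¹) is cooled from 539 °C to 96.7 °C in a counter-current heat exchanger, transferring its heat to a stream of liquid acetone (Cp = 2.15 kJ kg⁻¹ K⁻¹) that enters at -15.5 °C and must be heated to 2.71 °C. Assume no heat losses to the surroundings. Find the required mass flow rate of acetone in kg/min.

ṁ_c = 616 kg/min

Heat released by hot stream: Q = 3.81 × 14.3 × (539 − 96.7) = 24098 kJ/min
Energy balance on cold side (adiabatic exchanger): Q = ṁ_c·Cp_c·(T_c,out − T_c,in)
ṁ_c = 24098 / [2.15 × (2.71 − -15.5)] = 615.5 kg/min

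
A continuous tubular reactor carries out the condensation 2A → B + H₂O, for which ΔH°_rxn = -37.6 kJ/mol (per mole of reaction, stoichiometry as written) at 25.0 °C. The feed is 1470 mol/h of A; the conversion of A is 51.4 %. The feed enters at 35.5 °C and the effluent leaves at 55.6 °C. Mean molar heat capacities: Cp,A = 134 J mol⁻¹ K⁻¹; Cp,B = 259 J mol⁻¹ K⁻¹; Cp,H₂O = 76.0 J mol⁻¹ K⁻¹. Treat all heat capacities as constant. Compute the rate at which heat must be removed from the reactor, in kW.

Q_out = 2.63 kW

Extent of reaction ξ = 0.514 × 1470 / 2 = 377.79 mol/h
Reaction term: ξ·ΔH°_rxn = 377.79 × -37.6 = -14205 kJ/h
Sensible, feed 35.5→25 °C: -2068.3 kJ/h
Outlet flows (mol/h): A 714.42, B 377.79, H₂O 377.79
Sensible, products 25→55.6 °C: 6802.1 kJ/h
Q = ΔH = -9471.1 kJ/h = -2.6309 kW
Heat removed = 2.6309 kW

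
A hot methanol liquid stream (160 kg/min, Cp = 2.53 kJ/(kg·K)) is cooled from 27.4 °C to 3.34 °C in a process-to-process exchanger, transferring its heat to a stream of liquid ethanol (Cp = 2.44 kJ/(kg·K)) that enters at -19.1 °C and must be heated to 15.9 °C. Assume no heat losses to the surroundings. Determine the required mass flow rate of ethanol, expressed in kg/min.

Heat released by hot stream: Q = 160 × 2.53 × (27.4 − 3.34) = 9739.5 kJ/min
Energy balance on cold side (adiabatic exchanger): Q = ṁ_c·Cp_c·(T_c,out − T_c,in)
ṁ_c = 9739.5 / [2.44 × (15.9 − -19.1)] = 114.05 kg/min

ṁ_c = 114 kg/min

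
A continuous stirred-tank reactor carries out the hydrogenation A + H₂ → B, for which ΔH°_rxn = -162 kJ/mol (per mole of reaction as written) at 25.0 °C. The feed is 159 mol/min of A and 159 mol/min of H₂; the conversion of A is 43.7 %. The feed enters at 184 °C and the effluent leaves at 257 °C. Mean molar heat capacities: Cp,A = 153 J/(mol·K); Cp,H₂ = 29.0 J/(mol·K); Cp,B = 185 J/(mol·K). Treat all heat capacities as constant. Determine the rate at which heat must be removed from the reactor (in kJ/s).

Extent of reaction ξ = 0.437 × 159 = 69.483 mol/min
Reaction term: ξ·ΔH°_rxn = 69.483 × -162 = -11256 kJ/min
Sensible, feed 184→25 °C: -4601.1 kJ/min
Outlet flows (mol/min): A 89.517, H₂ 89.517, B 69.483
Sensible, products 25→257 °C: 6762 kJ/min
Q = ΔH = -9095.4 kJ/min = -151.59 kW
Heat removed = 151.59 kJ/s

Q_out = 152 kJ/s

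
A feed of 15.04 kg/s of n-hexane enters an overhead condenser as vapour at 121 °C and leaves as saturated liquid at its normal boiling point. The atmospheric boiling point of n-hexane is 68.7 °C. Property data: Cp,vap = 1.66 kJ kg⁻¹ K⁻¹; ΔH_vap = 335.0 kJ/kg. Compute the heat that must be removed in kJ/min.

Q_c = 381000 kJ/min

vapour 121→68.7 °C: -86.818 kJ/kg
condensation at 68.7 °C: -335 kJ/kg
Δh = -86.818 + -335 = -421.82 kJ/kg
Q = ṁ·Δh = 15.04 kg/s × -421.82 kJ/kg = -6344.1 kJ/s
|Q| = 6344.1 kW = 380650 kJ/min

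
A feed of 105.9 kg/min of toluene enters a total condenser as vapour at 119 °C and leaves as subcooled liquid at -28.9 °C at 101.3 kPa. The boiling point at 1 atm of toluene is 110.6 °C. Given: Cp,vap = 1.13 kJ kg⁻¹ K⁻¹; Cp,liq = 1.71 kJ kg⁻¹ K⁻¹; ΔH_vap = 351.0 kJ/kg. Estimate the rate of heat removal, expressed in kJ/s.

Q_c = 1060 kJ/s

vapour 119→110.6 °C: -9.492 kJ/kg
condensation at 110.6 °C: -351 kJ/kg
liquid 110.6→-28.9 °C: -238.54 kJ/kg
Δh = -9.492 + -351 + -238.54 = -599.04 kJ/kg
Q = ṁ·Δh = 105.9 kg/min × -599.04 kJ/kg = -63438 kJ/min
|Q| = 1057.3 kW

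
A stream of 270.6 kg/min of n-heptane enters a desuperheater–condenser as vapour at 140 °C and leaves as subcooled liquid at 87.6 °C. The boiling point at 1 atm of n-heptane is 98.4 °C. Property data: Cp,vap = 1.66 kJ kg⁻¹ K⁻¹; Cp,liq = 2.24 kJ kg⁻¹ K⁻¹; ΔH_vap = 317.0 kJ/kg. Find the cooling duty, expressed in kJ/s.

Q_c = 1850 kJ/s

vapour 140→98.4 °C: -69.056 kJ/kg
condensation at 98.4 °C: -317 kJ/kg
liquid 98.4→87.6 °C: -24.192 kJ/kg
Δh = -69.056 + -317 + -24.192 = -410.25 kJ/kg
Q = ṁ·Δh = 270.6 kg/min × -410.25 kJ/kg = -111010 kJ/min
|Q| = 1850.2 kW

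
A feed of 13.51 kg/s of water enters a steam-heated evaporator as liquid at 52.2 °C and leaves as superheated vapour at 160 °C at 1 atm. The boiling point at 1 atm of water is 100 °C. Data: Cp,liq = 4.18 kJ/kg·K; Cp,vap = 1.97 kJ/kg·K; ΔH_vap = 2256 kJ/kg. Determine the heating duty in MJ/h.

Q = 125000 MJ/h

liquid 52.2→100 °C: 199.8 kJ/kg
vaporisation at 100 °C: 2256 kJ/kg
vapour 100→160 °C: 118.2 kJ/kg
Δh = 199.8 + 2256 + 118.2 = 2574 kJ/kg
Q = ṁ·Δh = 13.51 kg/s × 2574 kJ/kg = 34775 kJ/s
|Q| = 34775 kW = 125190 MJ/h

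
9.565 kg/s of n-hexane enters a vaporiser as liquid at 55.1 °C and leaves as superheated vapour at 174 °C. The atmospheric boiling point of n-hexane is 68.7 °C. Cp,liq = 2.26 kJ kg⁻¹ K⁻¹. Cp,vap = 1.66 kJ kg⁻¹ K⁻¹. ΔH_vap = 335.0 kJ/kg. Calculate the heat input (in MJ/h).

Q = 18600 MJ/h

liquid 55.1→68.7 °C: 30.736 kJ/kg
vaporisation at 68.7 °C: 335 kJ/kg
vapour 68.7→174 °C: 174.8 kJ/kg
Δh = 30.736 + 335 + 174.8 = 540.53 kJ/kg
Q = ṁ·Δh = 9.565 kg/s × 540.53 kJ/kg = 5170.2 kJ/s
|Q| = 5170.2 kW = 18613 MJ/h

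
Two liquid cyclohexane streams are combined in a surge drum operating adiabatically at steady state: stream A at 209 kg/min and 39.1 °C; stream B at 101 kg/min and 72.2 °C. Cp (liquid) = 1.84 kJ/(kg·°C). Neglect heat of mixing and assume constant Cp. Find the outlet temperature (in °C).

No heat crosses the boundary, so H_out = H_in.
T_out = Σ ṁᵢCp,ᵢTᵢ / Σ ṁᵢCp,ᵢ
      = 28454 / 570.4 = 49.884 °C

T_out = 49.9 °C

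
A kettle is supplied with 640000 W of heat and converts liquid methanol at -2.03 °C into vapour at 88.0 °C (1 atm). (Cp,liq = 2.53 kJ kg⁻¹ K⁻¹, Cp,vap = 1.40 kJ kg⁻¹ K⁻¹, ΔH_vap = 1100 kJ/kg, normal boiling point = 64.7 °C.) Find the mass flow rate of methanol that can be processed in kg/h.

ṁ = 1770 kg/h

Δh = 2.53×(64.7−-2.03) + 1100 + 1.40×(88.0−64.7) = 1301.4 kJ/kg
Q = 640000 W = 640 kJ/s = 2.304e+06 kJ/h
ṁ = Q/Δh = 2.304e+06 / 1301.4 = 1770.3 kg/h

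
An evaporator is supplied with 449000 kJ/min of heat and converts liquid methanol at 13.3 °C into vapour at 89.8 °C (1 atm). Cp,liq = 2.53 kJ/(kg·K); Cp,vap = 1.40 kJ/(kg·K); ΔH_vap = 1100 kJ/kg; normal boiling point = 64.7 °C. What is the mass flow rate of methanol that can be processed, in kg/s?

Δh = 2.53×(64.7−13.3) + 1100 + 1.40×(89.8−64.7) = 1265.2 kJ/kg
Q = 449000 kJ/min = 7483.3 kJ/s = 7483.3 kJ/s
ṁ = Q/Δh = 7483.3 / 1265.2 = 5.9148 kg/s

ṁ = 5.91 kg/s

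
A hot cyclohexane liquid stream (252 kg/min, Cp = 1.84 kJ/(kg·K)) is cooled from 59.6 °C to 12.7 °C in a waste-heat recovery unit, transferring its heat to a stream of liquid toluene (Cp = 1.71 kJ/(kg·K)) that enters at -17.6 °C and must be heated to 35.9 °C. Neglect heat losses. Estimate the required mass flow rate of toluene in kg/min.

ṁ_c = 238 kg/min

Heat released by hot stream: Q = 252 × 1.84 × (59.6 − 12.7) = 21747 kJ/min
Energy balance on cold side (adiabatic exchanger): Q = ṁ_c·Cp_c·(T_c,out − T_c,in)
ṁ_c = 21747 / [1.71 × (35.9 − -17.6)] = 237.71 kg/min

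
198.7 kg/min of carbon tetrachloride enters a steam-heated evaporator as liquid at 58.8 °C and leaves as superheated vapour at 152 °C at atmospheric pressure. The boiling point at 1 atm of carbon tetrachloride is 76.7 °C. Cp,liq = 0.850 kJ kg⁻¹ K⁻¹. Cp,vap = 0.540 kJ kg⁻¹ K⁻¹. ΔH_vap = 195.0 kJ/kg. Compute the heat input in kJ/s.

liquid 58.8→76.7 °C: 15.215 kJ/kg
vaporisation at 76.7 °C: 195 kJ/kg
vapour 76.7→152 °C: 40.662 kJ/kg
Δh = 15.215 + 195 + 40.662 = 250.88 kJ/kg
Q = ṁ·Δh = 198.7 kg/min × 250.88 kJ/kg = 49849 kJ/min
|Q| = 830.82 kW

Q = 831 kJ/s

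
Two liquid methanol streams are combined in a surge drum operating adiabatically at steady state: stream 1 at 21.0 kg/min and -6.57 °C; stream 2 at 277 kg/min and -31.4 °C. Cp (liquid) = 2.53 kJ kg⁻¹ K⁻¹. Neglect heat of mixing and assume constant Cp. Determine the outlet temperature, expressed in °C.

T_out = -29.7 °C

No heat crosses the boundary, so H_out = H_in.
Σ ṁᵢCp,ᵢTᵢ = 21.0×2.53×-6.57 + 277×2.53×-31.4 = -22354
Σ ṁᵢCp,ᵢ = 21.0×2.53 + 277×2.53 = 753.94
T_out = -22354 / 753.94 = -29.65 °C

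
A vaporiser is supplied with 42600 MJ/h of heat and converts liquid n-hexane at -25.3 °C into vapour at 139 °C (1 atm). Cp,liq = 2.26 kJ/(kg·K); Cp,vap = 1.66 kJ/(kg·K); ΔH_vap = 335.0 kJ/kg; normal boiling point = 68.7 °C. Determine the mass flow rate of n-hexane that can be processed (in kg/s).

ṁ = 17.8 kg/s

Δh = 2.26×(68.7−-25.3) + 335.0 + 1.66×(139−68.7) = 664.14 kJ/kg
Q = 42600 MJ/h = 11833 kJ/s = 11833 kJ/s
ṁ = Q/Δh = 11833 / 664.14 = 17.818 kg/s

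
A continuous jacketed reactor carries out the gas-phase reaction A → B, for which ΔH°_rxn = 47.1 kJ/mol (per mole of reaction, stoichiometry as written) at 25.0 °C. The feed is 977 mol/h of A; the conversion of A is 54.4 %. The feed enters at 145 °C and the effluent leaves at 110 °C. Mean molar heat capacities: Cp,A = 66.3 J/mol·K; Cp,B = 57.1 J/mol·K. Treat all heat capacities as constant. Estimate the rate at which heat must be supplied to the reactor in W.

Extent of reaction ξ = 0.544 × 977 = 531.49 mol/h
Reaction term: ξ·ΔH°_rxn = 531.49 × 47.1 = 25033 kJ/h
Sensible, feed 145→25 °C: -7773 kJ/h
Outlet flows (mol/h): A 445.51, B 531.49
Sensible, products 25→110 °C: 5090.3 kJ/h
Q = ΔH = 22350 kJ/h = 6.2084 kW
Heat supplied = 6208.4 W

Q_in = 6210 W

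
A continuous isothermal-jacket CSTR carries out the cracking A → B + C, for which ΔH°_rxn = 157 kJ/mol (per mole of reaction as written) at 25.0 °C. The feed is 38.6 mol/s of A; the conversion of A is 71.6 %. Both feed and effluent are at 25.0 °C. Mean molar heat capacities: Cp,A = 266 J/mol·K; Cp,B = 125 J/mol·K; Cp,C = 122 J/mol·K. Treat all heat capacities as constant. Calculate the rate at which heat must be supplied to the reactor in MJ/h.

Q_in = 15600 MJ/h

Extent of reaction ξ = 0.716 × 38.6 = 27.638 mol/s
Reaction term: ξ·ΔH°_rxn = 27.638 × 157 = 4339.1 kJ/s
Q = ΔH = 4339.1 kJ/s = 4339.1 kW
Heat supplied = 15621 MJ/h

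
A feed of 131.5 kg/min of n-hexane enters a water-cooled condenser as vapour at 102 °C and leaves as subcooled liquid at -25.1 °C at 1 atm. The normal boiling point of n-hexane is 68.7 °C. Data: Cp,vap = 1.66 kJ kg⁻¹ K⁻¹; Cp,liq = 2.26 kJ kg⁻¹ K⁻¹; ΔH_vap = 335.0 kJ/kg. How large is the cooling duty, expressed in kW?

vapour 102→68.7 °C: -55.278 kJ/kg
condensation at 68.7 °C: -335 kJ/kg
liquid 68.7→-25.1 °C: -211.99 kJ/kg
Δh = -55.278 + -335 + -211.99 = -602.27 kJ/kg
Q = ṁ·Δh = 131.5 kg/min × -602.27 kJ/kg = -79198 kJ/min
|Q| = 1320 kW

Q_c = 1320 kW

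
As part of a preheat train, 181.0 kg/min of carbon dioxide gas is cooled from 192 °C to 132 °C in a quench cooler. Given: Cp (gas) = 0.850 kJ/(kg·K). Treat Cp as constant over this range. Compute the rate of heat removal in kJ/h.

Q = ṁ·Cp·ΔT = 181.0 × 0.850 × (132 − 192) = -9231 kJ/min
Converting: 9231 / 60 s = 153.85 kW
Cooling duty = 553860 kJ/h

Q_c = 554000 kJ/h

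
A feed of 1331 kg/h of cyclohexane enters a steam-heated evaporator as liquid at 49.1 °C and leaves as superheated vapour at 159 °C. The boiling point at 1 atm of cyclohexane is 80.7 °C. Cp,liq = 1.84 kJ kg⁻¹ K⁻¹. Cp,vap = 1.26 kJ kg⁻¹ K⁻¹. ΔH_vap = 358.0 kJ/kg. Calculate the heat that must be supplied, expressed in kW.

liquid 49.1→80.7 °C: 58.144 kJ/kg
vaporisation at 80.7 °C: 358 kJ/kg
vapour 80.7→159 °C: 98.658 kJ/kg
Δh = 58.144 + 358 + 98.658 = 514.8 kJ/kg
Q = ṁ·Δh = 1331 kg/h × 514.8 kJ/kg = 685200 kJ/h
|Q| = 190.33 kW

Q = 190 kW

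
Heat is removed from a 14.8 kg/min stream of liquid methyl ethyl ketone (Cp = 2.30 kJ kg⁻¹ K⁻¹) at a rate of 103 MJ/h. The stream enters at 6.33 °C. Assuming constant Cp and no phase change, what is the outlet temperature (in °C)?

Q = 103 MJ/h = 1716.7 kJ/min
ΔT = Q/(ṁ·Cp) = 1716.7/(14.8×2.30) = 50.431 K
T_out = 6.33 − 50.431 = -44.101 °C

T_out = -44.1 °C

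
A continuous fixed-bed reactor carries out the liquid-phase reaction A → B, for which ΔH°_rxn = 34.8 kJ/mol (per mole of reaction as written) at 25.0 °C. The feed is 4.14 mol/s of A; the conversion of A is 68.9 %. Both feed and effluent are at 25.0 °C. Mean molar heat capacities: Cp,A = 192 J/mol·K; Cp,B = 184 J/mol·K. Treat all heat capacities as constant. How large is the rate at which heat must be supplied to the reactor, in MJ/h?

Q_in = 357 MJ/h

Extent of reaction ξ = 0.689 × 4.14 = 2.8525 mol/s
Reaction term: ξ·ΔH°_rxn = 2.8525 × 34.8 = 99.266 kJ/s
Q = ΔH = 99.266 kJ/s = 99.266 kW
Heat supplied = 357.36 MJ/h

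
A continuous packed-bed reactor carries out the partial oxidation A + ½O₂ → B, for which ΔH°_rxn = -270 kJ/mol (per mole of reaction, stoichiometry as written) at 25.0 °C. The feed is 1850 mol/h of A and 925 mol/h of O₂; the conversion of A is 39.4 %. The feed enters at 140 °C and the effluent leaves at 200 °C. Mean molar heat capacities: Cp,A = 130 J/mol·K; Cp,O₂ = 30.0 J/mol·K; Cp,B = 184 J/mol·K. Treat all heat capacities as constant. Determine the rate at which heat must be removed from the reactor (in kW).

Extent of reaction ξ = 0.394 × 1850 = 728.9 mol/h
Reaction term: ξ·ΔH°_rxn = 728.9 × -270 = -196800 kJ/h
Sensible, feed 140→25 °C: -30849 kJ/h
Outlet flows (mol/h): A 1121.1, O₂ 560.55, B 728.9
Sensible, products 25→200 °C: 51918 kJ/h
Q = ΔH = -175730 kJ/h = -48.815 kW
Heat removed = 48.815 kW

Q_out = 48.8 kW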